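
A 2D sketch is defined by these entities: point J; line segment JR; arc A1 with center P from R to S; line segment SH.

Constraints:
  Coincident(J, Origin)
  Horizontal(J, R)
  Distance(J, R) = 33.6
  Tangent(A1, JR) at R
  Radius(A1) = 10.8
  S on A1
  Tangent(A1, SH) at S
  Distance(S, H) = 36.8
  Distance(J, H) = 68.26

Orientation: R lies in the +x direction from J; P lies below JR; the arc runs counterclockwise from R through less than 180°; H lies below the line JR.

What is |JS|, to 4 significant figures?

31.73

Checks: J.y = 0.00, R.y = 0.00 ✓; |PS| = 10.80 ✓; ∠(PS, SH) = 90.00° ✓; |SH| = 36.80 ✓; |JH| = 68.26 ✓.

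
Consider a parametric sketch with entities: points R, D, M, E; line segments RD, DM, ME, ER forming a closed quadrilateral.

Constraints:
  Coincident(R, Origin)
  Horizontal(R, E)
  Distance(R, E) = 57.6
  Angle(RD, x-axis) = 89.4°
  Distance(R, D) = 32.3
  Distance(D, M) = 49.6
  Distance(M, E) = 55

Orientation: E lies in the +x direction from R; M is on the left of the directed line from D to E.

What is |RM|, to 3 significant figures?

70.1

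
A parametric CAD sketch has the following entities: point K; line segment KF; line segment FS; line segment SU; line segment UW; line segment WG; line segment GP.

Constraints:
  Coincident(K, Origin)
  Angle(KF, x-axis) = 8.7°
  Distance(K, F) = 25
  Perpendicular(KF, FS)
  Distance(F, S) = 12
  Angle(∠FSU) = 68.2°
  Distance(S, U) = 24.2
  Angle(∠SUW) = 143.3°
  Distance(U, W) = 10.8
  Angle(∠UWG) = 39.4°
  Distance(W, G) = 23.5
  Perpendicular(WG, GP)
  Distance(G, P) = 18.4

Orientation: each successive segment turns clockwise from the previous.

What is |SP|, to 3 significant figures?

13.8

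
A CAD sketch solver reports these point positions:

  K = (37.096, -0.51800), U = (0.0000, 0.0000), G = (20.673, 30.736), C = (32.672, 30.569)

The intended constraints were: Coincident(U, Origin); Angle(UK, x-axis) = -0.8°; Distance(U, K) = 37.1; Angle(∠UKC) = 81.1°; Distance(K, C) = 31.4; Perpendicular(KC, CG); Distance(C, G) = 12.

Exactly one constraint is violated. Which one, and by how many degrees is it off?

Perpendicular(KC, CG) — off by 8.90°.

U = (0.00, 0.00) ✓; UK at -0.8000° ✓; |UK| = 37.10 ✓; ∠UKC = 81.10° ✓; |KC| = 31.40 ✓; ∠(KC, CG) = 81.10° ✗; |CG| = 12.00 ✓.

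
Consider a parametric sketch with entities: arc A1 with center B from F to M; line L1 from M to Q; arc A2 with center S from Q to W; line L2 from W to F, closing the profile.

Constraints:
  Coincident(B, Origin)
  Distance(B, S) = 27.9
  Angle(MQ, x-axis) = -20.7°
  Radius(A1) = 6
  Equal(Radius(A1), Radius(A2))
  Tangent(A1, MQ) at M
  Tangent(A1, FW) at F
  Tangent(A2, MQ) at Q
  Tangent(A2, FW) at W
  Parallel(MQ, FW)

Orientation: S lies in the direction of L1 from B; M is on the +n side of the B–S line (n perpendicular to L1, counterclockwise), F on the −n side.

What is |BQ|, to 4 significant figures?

28.54

The slot axis is L1's direction at -20.7°, so u = (cos -20.7°, sin -20.7°) = (0.9354, -0.3535) and n = (−sin -20.7°, cos -20.7°) = (0.3535, 0.9354). B is at the origin and S lies 27.9 along u from B, so S = 27.9·u = (26.10, -9.862). Tangency of A1 to both parallel lines with radius 6.0 puts M and F at B ± 6.0·n: M = (2.121, 5.613), F = (-2.121, -5.613). Equal radii place Q and W the same way about S: Q = S + 6.0·n = (28.22, -4.249), W = S − 6.0·n = (23.98, -15.47). Then |BQ| = |Q − B| = 28.54.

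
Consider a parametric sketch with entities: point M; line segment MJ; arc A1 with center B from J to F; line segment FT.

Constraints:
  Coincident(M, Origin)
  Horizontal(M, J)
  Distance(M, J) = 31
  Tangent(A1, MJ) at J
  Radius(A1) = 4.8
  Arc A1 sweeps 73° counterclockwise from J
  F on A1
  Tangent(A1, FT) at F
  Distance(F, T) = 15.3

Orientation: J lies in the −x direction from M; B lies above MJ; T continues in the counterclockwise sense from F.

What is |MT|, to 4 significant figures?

28.39

On A1, J sits at bearing -90° from B; a 73° counterclockwise sweep puts F at bearing -17°, so F = B + 4.8·(cos -17°, sin -17°) = (-26.41, 3.397). The tangent condition forces BF to be normal to FT, so FT runs along (−sin -17°, cos -17°); with |FT| = 15.3, T = (-21.94, 18.03). Then |MT| = |T − M| = 28.39.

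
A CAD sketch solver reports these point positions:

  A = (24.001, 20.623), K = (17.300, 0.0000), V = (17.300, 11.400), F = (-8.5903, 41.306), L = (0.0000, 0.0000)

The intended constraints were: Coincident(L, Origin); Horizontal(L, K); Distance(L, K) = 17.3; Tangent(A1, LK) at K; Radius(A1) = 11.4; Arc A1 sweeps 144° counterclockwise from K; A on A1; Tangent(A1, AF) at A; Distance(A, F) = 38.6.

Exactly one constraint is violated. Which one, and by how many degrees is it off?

Tangent(A1, AF) at A — off by 3.60°.

L = (0.00, 0.00) ✓; L.y = 0.00, K.y = 0.00 ✓; |LK| = 17.30 ✓; ∠(VK, KL) = 90.00° ✓; |VK| = 11.40 ✓; bearing(V→A) − bearing(V→K) = 144.0° ✓; |VA| = 11.40 ✓; ∠(VA, AF) = 86.40° ✗; |AF| = 38.60 ✓.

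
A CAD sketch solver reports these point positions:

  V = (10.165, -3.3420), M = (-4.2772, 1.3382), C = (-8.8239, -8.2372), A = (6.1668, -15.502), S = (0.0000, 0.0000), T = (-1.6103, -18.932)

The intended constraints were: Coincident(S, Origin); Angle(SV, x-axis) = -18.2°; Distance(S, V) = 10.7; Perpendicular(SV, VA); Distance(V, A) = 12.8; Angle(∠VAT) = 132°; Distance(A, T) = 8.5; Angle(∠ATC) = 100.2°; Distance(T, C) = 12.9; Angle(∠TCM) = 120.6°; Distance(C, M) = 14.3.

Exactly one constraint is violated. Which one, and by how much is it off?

Distance(C, M) = 14.3 — off by 3.70.

S = (0.00, 0.00) ✓; SV at -18.20° ✓; |SV| = 10.70 ✓; ∠(SV, VA) = 90.00° ✓; |VA| = 12.80 ✓; ∠VAT = 132.0° ✓; |AT| = 8.500 ✓; ∠ATC = 100.2° ✓; |TC| = 12.90 ✓; ∠TCM = 120.6° ✓; |CM| = 10.60 ✗.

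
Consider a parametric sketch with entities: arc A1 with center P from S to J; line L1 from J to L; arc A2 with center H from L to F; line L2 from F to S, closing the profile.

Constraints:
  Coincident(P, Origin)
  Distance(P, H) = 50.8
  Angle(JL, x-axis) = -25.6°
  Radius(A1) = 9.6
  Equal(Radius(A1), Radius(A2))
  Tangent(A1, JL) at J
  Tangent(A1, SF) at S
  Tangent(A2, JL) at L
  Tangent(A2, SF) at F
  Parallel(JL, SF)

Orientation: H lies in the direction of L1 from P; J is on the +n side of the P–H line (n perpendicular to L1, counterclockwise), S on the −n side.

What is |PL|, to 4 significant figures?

51.70

Tangency of A1 to both parallel lines with radius 9.6 puts J and S at P ± 9.6·n: J = (4.148, 8.658), S = (-4.148, -8.658). Equal radii place L and F the same way about H: L = H + 9.6·n = (49.96, -13.29), F = H − 9.6·n = (41.67, -30.61). Then |PL| = |L − P| = 51.70.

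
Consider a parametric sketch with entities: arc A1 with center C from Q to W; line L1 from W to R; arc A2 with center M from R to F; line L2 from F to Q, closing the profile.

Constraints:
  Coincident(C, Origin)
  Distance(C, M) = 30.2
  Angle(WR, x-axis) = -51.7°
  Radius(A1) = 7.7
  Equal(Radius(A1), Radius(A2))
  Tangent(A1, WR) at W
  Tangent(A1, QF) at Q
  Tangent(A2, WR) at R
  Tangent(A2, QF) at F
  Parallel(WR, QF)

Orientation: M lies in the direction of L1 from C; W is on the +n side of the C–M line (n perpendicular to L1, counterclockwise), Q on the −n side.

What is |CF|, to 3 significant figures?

31.2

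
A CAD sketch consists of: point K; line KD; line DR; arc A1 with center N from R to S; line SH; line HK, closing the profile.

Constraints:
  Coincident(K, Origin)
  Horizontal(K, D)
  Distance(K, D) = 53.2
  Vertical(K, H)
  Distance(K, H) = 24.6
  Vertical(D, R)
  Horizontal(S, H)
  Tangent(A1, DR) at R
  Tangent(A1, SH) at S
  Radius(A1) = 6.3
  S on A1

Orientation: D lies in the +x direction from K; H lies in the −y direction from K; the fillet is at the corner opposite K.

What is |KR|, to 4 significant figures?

56.26

K is at the origin; K and D share the same y with |KD| = 53.2 and D on the +x side, so D = (53.20, 0.000). K and H share the same x with |KH| = 24.6 and H on the −y side, so H = (0.000, -24.60). The virtual corner opposite K is at (53.20, -24.60). A1 meets DR tangentially, so NR is at right angles to DR and since A1 is tangent to SH there, NS ⟂ SH, with radius 6.3, so the center N sits 6.3 in from both sides at N = (46.90, -18.30). That places the tangent points at R = (53.20, -18.30) on DR and S = (46.90, -24.60) on SH. Then |KR| = |R − K| = 56.26.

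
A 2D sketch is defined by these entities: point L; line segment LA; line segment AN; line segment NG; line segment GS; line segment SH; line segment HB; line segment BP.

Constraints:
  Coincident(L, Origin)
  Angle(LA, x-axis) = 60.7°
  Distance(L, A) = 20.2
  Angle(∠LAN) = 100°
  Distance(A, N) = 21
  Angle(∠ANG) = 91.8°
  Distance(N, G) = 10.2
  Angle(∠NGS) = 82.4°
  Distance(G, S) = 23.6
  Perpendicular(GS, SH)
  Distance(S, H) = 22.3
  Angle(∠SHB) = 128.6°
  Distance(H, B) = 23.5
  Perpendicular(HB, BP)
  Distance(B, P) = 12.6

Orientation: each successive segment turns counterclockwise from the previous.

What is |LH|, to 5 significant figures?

34.458

∠NGS = 82.4° gives GS at -33.500° from the x-axis; with |GS| = 23.6, S = (6.6094, 10.205). GS ⟂ SH, so SH runs at 56.500°; with |SH| = 22.3, H = (18.918, 28.800). Then |LH| = |H − L| = 34.458.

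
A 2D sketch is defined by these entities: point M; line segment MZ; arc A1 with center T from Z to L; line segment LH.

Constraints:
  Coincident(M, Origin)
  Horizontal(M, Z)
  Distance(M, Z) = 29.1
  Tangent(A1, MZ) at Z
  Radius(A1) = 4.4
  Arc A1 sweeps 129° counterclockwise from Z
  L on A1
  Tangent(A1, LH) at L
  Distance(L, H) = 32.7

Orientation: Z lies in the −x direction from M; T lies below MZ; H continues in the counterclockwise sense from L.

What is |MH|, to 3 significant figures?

34.7

M is at the origin; M and Z share the same y with |MZ| = 29.1 and Z on the −x side, so Z = (-29.1, 0.00). A1 meets MZ tangentially, so TZ is at right angles to MZ, so T = Z + (0, -4.4) = (-29.1, -4.40). On A1, Z sits at bearing 90° from T; a 129° counterclockwise sweep puts L at bearing 219°, so L = T + 4.4·(cos 219°, sin 219°) = (-32.5, -7.17). Since A1 is tangent to LH there, TL ⟂ LH, so LH runs along (−sin 219°, cos 219°); with |LH| = 32.7, H = (-11.9, -32.6). Then |MH| = |H − M| = 34.7.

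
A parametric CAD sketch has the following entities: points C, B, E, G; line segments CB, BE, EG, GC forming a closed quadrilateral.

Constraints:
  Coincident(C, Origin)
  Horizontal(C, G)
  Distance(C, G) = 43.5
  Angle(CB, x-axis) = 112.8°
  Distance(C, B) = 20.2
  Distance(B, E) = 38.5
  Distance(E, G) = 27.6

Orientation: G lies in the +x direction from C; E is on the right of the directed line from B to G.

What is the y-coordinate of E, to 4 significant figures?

-10.10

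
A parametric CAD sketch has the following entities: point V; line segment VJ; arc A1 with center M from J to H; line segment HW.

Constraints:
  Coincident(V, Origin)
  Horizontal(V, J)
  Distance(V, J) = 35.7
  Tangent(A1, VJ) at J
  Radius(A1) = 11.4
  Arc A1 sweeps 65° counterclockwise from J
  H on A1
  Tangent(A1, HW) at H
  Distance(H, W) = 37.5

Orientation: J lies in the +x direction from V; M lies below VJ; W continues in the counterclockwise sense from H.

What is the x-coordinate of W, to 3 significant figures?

9.52

V is at the origin; VJ is horizontal with |VJ| = 35.7 and J on the +x side, so J = (35.7, 0.00). A1 meets VJ tangentially, so MJ is at right angles to VJ, so M = J + (0, -11.4) = (35.7, -11.4). On A1, J sits at bearing 90° from M; a 65° counterclockwise sweep puts H at bearing 155°, so H = M + 11.4·(cos 155°, sin 155°) = (25.4, -6.58). The tangent condition forces MH to be normal to HW, so HW runs along (−sin 155°, cos 155°); with |HW| = 37.5, W = (9.52, -40.6). So W.x = 9.52.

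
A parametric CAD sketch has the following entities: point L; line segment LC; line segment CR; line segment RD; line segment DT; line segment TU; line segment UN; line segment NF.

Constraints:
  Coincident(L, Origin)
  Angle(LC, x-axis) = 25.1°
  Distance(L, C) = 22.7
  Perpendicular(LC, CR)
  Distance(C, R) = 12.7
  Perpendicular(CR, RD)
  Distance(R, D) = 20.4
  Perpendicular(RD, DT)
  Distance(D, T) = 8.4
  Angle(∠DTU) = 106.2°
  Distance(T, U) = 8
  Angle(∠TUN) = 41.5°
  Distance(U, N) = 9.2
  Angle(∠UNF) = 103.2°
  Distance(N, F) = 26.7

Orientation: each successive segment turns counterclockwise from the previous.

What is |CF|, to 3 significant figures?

42.9

∠TUN = 41.5° gives UN at 147° from the x-axis; with |UN| = 9.2, N = (0.412, 11.1). ∠UNF = 103.2° gives NF at -136° from the x-axis; with |NF| = 26.7, F = (-18.7, -7.55). Then |CF| = |F − C| = 42.9.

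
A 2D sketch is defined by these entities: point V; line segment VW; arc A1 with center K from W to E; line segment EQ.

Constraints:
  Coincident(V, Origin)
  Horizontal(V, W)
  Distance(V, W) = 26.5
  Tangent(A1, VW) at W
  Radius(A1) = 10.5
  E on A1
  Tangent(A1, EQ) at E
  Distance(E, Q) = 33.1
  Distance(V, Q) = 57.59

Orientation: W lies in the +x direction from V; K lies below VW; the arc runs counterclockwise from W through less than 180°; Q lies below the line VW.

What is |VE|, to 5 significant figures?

24.712

V is at the origin; VW is horizontal with |VW| = 26.5 and W on the +x side, so W = (26.500, 0.0000). A1 meets VW tangentially, so KW is at right angles to VW, so K = W + (0, -10.5) = (26.500, -10.500). Since KE ⟂ EQ (tangency), |KQ| = √(10.5² + 33.1²) = 34.725 regardless of where E sits on A1. So Q lies on both circle(V, 57.59) and circle(K, 34.725); the below-VW intersection is Q = (38.015, -43.261). E is the foot of the tangent from Q: E = (18.110, -16.814).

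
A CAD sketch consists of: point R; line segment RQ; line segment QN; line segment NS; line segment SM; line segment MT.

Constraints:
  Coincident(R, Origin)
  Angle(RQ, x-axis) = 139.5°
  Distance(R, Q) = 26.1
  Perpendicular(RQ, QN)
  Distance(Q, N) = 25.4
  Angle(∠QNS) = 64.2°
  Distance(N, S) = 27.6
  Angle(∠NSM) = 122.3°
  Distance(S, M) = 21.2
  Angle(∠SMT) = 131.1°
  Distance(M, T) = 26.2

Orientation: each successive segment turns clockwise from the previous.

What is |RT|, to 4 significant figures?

31.67

R is at the origin; RQ runs at 139.5° with length 26.1, so Q = (-19.85, 16.95). RQ is perpendicular to QN, so QN runs at 49.50°; with |QN| = 25.4, N = (-3.351, 36.26). ∠QNS = 64.2° gives NS at -66.30° from the x-axis; with |NS| = 27.6, S = (7.743, 10.99). ∠NSM = 122.3° gives SM at -124.0° from the x-axis; with |SM| = 21.2, M = (-4.112, -6.583). ∠SMT = 131.1° gives MT at -172.9° from the x-axis; with |MT| = 26.2, T = (-30.11, -9.821). Then |RT| = |T − R| = 31.67.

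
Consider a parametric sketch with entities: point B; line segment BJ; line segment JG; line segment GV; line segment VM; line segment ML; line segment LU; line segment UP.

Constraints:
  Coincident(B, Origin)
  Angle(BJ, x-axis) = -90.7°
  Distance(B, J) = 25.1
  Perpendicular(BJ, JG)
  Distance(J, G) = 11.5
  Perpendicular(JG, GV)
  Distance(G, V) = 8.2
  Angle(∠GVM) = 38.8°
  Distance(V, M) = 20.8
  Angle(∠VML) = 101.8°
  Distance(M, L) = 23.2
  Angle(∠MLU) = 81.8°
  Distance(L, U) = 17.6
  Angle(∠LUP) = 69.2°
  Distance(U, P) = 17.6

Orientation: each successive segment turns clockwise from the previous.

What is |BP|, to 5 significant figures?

32.738

B is at the origin; BJ runs at -90.7° with length 25.1, so J = (-0.30665, -25.098). BJ ⟂ JG, so JG runs at 179.30°; with |JG| = 11.5, G = (-11.806, -24.958). The perpendicularity gives GV at right angles to JG, so GV runs at 89.300°; with |GV| = 8.2, V = (-11.706, -16.758). ∠GVM = 38.8° gives VM at -51.900° from the x-axis; with |VM| = 20.8, M = (1.1287, -33.126). ∠VML = 101.8° gives ML at -130.10° from the x-axis; with |ML| = 23.2, L = (-13.815, -50.873). ∠MLU = 81.8° gives LU at 131.70° from the x-axis; with |LU| = 17.6, U = (-25.523, -37.732). ∠LUP = 69.2° gives UP at 20.900° from the x-axis; with |UP| = 17.6, P = (-9.0810, -31.453). Then |BP| = |P − B| = 32.738.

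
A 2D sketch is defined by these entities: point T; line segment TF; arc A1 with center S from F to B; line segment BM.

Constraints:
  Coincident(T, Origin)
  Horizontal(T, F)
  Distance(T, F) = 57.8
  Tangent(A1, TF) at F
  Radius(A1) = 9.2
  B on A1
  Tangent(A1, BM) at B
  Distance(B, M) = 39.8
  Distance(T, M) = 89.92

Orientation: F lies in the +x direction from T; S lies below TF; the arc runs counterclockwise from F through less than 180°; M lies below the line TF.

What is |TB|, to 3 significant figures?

53.3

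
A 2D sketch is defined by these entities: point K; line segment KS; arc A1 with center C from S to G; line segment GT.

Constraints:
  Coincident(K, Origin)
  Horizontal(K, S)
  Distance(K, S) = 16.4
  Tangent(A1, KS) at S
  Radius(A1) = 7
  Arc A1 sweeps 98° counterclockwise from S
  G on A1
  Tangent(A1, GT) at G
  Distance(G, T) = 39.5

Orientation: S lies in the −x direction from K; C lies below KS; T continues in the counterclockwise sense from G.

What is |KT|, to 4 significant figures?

50.35

K is at the origin; K and S share the same y with |KS| = 16.4 and S on the −x side, so S = (-16.40, 0.000). Tangency of A1 to KS means the radius CS is perpendicular to KS, so C = S + (0, -7) = (-16.40, -7.000). On A1, S sits at bearing 90° from C; a 98° counterclockwise sweep puts G at bearing 188°, so G = C + 7.0·(cos 188°, sin 188°) = (-23.33, -7.974). The tangent condition forces CG to be normal to GT, so GT runs along (−sin 188°, cos 188°); with |GT| = 39.5, T = (-17.83, -47.09). Then |KT| = |T − K| = 50.35.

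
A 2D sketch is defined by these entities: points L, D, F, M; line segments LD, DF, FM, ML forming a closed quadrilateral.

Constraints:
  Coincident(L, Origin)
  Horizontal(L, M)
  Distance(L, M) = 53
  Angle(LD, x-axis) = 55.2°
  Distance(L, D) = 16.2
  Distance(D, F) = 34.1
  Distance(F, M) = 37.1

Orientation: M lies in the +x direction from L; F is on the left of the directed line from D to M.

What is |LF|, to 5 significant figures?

49.690

Checks: |DF| = 34.10 ✓; |FM| = 37.10 ✓.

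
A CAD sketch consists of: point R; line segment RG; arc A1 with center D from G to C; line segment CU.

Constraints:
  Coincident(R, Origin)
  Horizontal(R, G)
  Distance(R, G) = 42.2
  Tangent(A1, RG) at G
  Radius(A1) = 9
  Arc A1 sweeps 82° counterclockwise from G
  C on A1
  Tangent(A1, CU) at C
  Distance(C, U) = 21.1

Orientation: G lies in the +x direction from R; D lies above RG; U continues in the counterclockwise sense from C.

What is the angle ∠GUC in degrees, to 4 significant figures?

14.47°

On A1, G sits at bearing -90° from D; an 82° counterclockwise sweep puts C at bearing -8°, so C = D + 9.0·(cos -8°, sin -8°) = (51.11, 7.747). Since A1 is tangent to CU there, DC ⟂ CU, so CU runs along (−sin -8°, cos -8°); with |CU| = 21.1, U = (54.05, 28.64). Then cos ∠GUC = UG·UC / (|UG||UC|), giving 14.47°.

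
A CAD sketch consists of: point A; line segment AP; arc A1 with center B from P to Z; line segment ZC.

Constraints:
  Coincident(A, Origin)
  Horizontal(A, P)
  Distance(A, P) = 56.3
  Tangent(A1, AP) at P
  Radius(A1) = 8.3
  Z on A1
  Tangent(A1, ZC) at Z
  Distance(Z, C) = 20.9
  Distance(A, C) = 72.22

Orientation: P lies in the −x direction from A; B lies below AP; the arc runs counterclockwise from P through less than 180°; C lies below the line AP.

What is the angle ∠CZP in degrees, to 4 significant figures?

137.5°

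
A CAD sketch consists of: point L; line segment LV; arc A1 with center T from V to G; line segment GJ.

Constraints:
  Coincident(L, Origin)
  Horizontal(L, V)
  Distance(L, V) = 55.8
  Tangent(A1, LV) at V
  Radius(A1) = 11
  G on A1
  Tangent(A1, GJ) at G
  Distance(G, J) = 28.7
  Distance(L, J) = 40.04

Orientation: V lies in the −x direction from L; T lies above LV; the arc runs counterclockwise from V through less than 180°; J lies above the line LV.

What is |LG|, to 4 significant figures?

47.28

L is at the origin; LV is horizontal with |LV| = 55.8 and V on the −x side, so V = (-55.80, 0.000). The tangent condition forces TV to be normal to LV, so T = V + (0, 11) = (-55.80, 11.00). Since TG ⟂ GJ (tangency), |TJ| = √(11.0² + 28.7²) = 30.74 regardless of where G sits on A1. So J lies on both circle(L, 40.04) and circle(T, 30.74); the above-LV intersection is J = (-29.56, 27.01). G is the foot of the tangent from J: G = (-47.09, 4.282).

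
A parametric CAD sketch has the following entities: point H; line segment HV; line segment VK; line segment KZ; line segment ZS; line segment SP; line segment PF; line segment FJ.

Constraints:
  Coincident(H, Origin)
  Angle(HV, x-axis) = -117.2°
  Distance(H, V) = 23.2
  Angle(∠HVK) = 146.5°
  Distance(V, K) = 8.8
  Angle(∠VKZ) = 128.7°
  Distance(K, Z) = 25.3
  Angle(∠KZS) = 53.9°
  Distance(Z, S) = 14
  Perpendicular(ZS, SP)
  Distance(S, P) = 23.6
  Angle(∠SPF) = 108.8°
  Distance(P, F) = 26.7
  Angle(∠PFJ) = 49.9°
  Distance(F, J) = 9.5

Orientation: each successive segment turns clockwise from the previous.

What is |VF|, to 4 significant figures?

36.77

ZS is perpendicular to SP, so SP runs at -58.10°; with |SP| = 23.6, P = (-17.38, -28.10). ∠SPF = 108.8° gives PF at -129.3° from the x-axis; with |PF| = 26.7, F = (-34.29, -48.76). Then |VF| = |F − V| = 36.77.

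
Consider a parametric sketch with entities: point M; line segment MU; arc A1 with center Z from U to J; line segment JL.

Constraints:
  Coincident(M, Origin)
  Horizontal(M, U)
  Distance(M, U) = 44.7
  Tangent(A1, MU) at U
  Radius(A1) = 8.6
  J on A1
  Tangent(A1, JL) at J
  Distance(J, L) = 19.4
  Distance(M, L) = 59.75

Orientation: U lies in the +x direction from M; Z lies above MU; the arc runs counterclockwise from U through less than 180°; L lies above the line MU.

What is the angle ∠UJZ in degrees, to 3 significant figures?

44.0°

M is at the origin; MU is horizontal with |MU| = 44.7 and U on the +x side, so U = (44.7, 0.00). Tangency of A1 to MU means the radius ZU is perpendicular to MU, so Z = U + (0, 8.6) = (44.7, 8.60). Since ZJ ⟂ JL (tangency), |ZL| = √(8.6² + 19.4²) = 21.2 regardless of where J sits on A1. So L lies on both circle(M, 59.75) and circle(Z, 21.2); the above-MU intersection is L = (52.6, 28.3). J is the foot of the tangent from L: J = (53.3, 8.89).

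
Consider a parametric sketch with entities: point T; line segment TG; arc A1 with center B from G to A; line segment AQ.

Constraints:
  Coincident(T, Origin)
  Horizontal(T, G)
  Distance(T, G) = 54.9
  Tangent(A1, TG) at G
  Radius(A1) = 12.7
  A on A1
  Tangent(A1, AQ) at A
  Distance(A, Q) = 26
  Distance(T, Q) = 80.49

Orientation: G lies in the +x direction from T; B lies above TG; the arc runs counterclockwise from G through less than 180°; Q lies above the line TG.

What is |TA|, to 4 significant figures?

68.21

Checks: ∠(BG, GT) = 90.00° ✓; |BG| = 12.70 ✓; |BA| = 12.70 ✓; ∠(BA, AQ) = 90.00° ✓; |AQ| = 26.00 ✓; |TQ| = 80.49 ✓.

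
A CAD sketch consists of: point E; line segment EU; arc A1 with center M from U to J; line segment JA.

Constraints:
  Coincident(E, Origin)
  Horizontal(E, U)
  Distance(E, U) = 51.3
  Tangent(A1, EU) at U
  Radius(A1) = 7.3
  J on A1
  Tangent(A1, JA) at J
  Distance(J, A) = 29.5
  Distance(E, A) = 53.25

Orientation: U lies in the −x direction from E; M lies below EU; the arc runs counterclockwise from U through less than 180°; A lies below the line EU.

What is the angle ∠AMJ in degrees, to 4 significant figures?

76.10°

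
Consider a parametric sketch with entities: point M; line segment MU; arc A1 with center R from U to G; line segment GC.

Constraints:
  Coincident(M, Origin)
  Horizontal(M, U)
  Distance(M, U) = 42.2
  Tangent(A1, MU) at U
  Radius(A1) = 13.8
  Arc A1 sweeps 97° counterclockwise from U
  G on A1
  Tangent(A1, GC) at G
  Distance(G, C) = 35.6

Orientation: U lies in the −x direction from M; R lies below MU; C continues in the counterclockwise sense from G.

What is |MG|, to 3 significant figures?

58.0

A1 meets MU tangentially, so RU is at right angles to MU, so R = U + (0, -13.8) = (-42.2, -13.8). On A1, U sits at bearing 90° from R; a 97° counterclockwise sweep puts G at bearing 187°, so G = R + 13.8·(cos 187°, sin 187°) = (-55.9, -15.5). Then |MG| = |G − M| = 58.0.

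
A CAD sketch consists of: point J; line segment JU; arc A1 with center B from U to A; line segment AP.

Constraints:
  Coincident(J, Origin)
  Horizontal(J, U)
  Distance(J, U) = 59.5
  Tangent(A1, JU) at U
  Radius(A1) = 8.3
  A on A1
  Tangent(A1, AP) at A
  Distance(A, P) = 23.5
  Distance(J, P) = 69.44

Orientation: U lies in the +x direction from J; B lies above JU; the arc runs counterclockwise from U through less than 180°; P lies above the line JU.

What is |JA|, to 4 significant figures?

68.30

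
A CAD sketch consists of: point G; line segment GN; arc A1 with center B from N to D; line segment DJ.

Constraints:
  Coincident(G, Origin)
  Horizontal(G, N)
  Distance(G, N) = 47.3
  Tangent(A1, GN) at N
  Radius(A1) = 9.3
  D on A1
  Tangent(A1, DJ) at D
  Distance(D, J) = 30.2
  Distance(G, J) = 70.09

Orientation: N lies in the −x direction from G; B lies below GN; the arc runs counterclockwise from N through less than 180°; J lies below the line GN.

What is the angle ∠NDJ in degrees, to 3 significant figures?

137°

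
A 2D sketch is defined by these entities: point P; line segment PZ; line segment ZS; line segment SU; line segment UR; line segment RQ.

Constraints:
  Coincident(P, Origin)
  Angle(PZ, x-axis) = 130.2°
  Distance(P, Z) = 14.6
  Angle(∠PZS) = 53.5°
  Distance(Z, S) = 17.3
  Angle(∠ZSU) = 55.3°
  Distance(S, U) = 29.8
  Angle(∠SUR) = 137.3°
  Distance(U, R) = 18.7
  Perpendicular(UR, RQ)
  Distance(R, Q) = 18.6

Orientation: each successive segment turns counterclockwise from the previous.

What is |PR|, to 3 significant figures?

31.5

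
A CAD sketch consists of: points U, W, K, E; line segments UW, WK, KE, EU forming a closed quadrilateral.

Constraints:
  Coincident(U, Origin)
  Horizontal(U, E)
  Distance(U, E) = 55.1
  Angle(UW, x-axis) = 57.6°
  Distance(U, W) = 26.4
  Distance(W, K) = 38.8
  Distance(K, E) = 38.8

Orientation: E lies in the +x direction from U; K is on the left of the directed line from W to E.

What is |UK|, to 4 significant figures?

62.60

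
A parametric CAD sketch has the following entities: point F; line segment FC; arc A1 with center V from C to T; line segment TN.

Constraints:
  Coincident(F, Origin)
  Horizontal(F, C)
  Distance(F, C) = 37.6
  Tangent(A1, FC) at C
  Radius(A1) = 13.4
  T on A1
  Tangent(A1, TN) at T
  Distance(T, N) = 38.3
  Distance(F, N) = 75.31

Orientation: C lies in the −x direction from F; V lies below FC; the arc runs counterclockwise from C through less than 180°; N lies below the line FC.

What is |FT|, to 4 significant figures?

52.01

Checks: ∠(VC, CF) = 90.00° ✓; |VT| = 13.40 ✓; ∠(VT, TN) = 90.00° ✓; |TN| = 38.30 ✓; |FN| = 75.31 ✓.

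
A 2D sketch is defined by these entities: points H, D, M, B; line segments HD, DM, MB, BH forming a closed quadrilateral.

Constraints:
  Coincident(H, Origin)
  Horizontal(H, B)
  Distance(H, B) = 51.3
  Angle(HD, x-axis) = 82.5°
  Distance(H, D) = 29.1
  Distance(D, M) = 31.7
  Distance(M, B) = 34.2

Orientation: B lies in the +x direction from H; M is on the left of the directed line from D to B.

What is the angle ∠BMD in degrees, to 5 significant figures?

114.94°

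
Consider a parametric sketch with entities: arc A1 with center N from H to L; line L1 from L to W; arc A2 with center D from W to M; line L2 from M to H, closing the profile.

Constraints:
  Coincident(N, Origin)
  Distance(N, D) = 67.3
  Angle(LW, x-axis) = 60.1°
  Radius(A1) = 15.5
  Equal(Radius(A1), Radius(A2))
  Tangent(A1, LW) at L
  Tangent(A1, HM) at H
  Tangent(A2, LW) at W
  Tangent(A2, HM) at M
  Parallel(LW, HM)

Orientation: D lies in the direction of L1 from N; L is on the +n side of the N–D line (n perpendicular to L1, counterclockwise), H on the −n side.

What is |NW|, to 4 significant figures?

69.06

The slot axis is L1's direction at 60.1°, so u = (cos 60.1°, sin 60.1°) = (0.4985, 0.8669) and n = (−sin 60.1°, cos 60.1°) = (-0.8669, 0.4985). N is at the origin and D lies 67.3 along u from N, so D = 67.3·u = (33.55, 58.34). Tangency of A1 to both parallel lines with radius 15.5 puts L and H at N ± 15.5·n: L = (-13.44, 7.727), H = (13.44, -7.727). Equal radii place W and M the same way about D: W = D + 15.5·n = (20.11, 66.07), M = D − 15.5·n = (46.99, 50.62). Then |NW| = |W − N| = 69.06.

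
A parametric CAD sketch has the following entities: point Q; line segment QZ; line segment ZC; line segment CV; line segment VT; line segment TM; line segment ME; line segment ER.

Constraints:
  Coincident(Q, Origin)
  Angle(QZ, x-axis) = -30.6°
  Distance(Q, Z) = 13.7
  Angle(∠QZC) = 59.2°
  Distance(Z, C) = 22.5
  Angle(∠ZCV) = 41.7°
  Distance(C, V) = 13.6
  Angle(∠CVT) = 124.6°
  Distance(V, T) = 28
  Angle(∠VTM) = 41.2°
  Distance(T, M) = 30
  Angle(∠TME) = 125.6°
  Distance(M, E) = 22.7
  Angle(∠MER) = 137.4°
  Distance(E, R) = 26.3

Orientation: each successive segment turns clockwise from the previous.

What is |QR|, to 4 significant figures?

36.14

Q is at the origin; QZ runs at -30.6° with length 13.7, so Z = (11.79, -6.974). ∠QZC = 59.2° gives ZC at -151.4° from the x-axis; with |ZC| = 22.5, C = (-7.962, -17.74). ∠ZCV = 41.7° gives CV at 70.30° from the x-axis; with |CV| = 13.6, V = (-3.378, -4.940). ∠CVT = 124.6° gives VT at 14.90° from the x-axis; with |VT| = 28.0, T = (23.68, 2.259). ∠VTM = 41.2° gives TM at -123.9° from the x-axis; with |TM| = 30.0, M = (6.948, -22.64). ∠TME = 125.6° gives ME at -178.3° from the x-axis; with |ME| = 22.7, E = (-15.74, -23.31). ∠MER = 137.4° gives ER at 139.1° from the x-axis; with |ER| = 26.3, R = (-35.62, -6.095). Then |QR| = |R − Q| = 36.14.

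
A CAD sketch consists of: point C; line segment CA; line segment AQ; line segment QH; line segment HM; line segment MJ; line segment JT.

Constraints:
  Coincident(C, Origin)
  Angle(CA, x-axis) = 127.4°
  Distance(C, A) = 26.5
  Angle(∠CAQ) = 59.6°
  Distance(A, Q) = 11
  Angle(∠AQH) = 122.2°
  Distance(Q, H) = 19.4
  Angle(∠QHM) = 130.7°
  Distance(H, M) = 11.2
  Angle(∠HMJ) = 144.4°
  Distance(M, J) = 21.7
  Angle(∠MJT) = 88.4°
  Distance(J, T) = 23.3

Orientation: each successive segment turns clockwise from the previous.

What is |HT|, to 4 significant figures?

34.51

C is at the origin; CA runs at 127.4° with length 26.5, so A = (-16.10, 21.05). ∠CAQ = 59.6° gives AQ at 7.000° from the x-axis; with |AQ| = 11.0, Q = (-5.177, 22.39). ∠AQH = 122.2° gives QH at -50.80° from the x-axis; with |QH| = 19.4, H = (7.084, 7.359). ∠QHM = 130.7° gives HM at -100.1° from the x-axis; with |HM| = 11.2, M = (5.120, -3.668). ∠HMJ = 144.4° gives MJ at -135.7° from the x-axis; with |MJ| = 21.7, J = (-10.41, -18.82). ∠MJT = 88.4° gives JT at 132.7° from the x-axis; with |JT| = 23.3, T = (-26.21, -1.700). Then |HT| = |T − H| = 34.51.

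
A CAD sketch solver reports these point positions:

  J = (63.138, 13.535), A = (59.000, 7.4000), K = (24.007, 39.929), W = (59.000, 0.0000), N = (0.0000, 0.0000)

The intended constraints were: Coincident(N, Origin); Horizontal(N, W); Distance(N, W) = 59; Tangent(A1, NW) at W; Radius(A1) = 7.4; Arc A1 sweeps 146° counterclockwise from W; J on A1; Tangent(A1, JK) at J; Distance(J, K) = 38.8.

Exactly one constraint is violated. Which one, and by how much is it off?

Distance(J, K) = 38.8 — off by 8.40.

N = (0.00, 0.00) ✓; N.y = 0.00, W.y = 0.00 ✓; |NW| = 59.00 ✓; ∠(AW, WN) = 90.00° ✓; |AW| = 7.400 ✓; bearing(A→J) − bearing(A→W) = 146.0° ✓; |AJ| = 7.400 ✓; ∠(AJ, JK) = 90.00° ✓; |JK| = 47.20 ✗.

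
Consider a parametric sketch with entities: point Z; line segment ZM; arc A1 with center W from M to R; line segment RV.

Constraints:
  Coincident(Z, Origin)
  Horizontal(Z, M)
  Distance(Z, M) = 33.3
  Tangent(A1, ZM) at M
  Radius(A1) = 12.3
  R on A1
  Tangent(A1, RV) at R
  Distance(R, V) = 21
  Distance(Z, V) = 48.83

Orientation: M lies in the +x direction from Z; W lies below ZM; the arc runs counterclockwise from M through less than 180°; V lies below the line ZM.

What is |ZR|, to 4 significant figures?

28.82

Z is at the origin; ZM is horizontal with |ZM| = 33.3 and M on the +x side, so M = (33.30, 0.000). A1 meets ZM tangentially, so WM is at right angles to ZM, so W = M + (0, -12.3) = (33.30, -12.30). Since WR ⟂ RV (tangency), |WV| = √(12.3² + 21.0²) = 24.34 regardless of where R sits on A1. So V lies on both circle(Z, 48.83) and circle(W, 24.34); the below-ZM intersection is V = (32.30, -36.62). R is the foot of the tangent from V: R = (22.44, -18.08).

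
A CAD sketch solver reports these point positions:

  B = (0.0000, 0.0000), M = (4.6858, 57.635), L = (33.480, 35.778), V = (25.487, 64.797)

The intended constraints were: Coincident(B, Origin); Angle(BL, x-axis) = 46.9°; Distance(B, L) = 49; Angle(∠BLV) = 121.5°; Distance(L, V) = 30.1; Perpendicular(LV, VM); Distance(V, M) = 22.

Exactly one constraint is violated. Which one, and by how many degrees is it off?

Perpendicular(LV, VM) — off by 3.60°.

B = (0.00, 0.00) ✓; BL at 46.90° ✓; |BL| = 49.00 ✓; ∠BLV = 121.5° ✓; |LV| = 30.10 ✓; ∠(LV, VM) = 93.60° ✗; |VM| = 22.00 ✓.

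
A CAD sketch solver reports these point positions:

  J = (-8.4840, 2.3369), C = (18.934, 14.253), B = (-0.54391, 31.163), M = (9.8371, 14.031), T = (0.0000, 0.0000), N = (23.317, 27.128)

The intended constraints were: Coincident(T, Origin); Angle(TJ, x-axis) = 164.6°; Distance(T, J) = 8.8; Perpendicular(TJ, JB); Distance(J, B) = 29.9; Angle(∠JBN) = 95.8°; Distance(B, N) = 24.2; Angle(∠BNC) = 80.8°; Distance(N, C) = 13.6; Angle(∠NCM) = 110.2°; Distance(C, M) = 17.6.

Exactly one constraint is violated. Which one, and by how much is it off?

Distance(C, M) = 17.6 — off by 8.50.

T = (0.00, 0.00) ✓; TJ at 164.6° ✓; |TJ| = 8.800 ✓; ∠(TJ, JB) = 90.00° ✓; |JB| = 29.90 ✓; ∠JBN = 95.80° ✓; |BN| = 24.20 ✓; ∠BNC = 80.80° ✓; |NC| = 13.60 ✓; ∠NCM = 110.2° ✓; |CM| = 9.100 ✗.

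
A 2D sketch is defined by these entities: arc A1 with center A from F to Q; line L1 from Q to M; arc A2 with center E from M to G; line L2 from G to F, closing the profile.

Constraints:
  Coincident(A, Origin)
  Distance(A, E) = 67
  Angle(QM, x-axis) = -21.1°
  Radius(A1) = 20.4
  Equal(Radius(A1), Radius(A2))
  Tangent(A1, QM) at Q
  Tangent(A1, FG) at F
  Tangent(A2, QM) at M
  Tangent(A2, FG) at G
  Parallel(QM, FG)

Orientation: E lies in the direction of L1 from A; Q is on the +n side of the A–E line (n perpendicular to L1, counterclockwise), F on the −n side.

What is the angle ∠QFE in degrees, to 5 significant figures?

73.066°

A is at the origin and E lies 67.0 along u from A, so E = 67.0·u = (62.508, -24.120). Tangency of A1 to both parallel lines with radius 20.4 puts Q and F at A ± 20.4·n: Q = (7.3439, 19.032), F = (-7.3439, -19.032). Then cos ∠QFE = FQ·FE / (|FQ||FE|), giving 73.066°.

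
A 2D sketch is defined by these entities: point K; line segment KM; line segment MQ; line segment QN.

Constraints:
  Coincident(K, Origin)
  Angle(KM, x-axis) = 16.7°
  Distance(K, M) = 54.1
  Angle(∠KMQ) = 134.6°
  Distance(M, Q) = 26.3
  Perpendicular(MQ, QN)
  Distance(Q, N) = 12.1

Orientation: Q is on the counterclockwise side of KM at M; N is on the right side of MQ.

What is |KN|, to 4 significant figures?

81.82

K is at the origin; KM runs at 16.7° with length 54.1, so M = 54.1·(cos 16.7°, sin 16.7°) = (51.82, 15.55). ∠KMQ = 134.6°, so MQ runs at 16.7° + (180° − 134.6°) = 62.10° from the x-axis; with |MQ| = 26.3, Q = M + 26.3·(cos 62.10°, sin 62.10°) = (64.12, 38.79). MQ ⟂ QN; with |QN| = 12.1 on the right of MQ, N = Q + 12.1·(0.8838, -0.4679) = (74.82, 33.13). Then |KN| = |N − K| = 81.82.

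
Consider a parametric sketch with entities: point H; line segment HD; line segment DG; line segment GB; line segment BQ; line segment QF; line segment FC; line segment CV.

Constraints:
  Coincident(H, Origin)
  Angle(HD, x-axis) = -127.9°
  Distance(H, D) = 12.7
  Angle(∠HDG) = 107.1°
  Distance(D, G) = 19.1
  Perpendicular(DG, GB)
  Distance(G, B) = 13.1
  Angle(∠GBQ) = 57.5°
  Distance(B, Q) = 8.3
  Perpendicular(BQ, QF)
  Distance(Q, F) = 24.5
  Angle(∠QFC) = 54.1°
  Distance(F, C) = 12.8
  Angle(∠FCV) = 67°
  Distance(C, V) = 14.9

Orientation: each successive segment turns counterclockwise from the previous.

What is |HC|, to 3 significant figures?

35.9

H is at the origin; HD runs at -127.9° with length 12.7, so D = (-7.80, -10.0). ∠HDG = 107.1° gives DG at -55.0° from the x-axis; with |DG| = 19.1, G = (3.15, -25.7). DG ⟂ GB, so GB runs at 35.0°; with |GB| = 13.1, B = (13.9, -18.2). ∠GBQ = 57.5° gives BQ at 158° from the x-axis; with |BQ| = 8.3, Q = (6.22, -15.0). BQ is perpendicular to QF, so QF runs at -112°; with |QF| = 24.5, F = (-3.16, -37.6). ∠QFC = 54.1° gives FC at 13.4° from the x-axis; with |FC| = 12.8, C = (9.29, -34.6). Then |HC| = |C − H| = 35.9.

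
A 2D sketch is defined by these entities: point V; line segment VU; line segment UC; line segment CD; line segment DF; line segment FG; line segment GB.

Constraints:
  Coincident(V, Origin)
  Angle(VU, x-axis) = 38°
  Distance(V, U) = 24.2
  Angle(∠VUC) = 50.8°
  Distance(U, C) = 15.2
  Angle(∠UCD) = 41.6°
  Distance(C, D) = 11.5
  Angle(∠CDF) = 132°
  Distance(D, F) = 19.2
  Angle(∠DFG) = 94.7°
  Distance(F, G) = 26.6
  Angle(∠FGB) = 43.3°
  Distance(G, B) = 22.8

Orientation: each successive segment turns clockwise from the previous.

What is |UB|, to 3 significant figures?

5.31

V is at the origin; VU runs at 38.0° with length 24.2, so U = (19.1, 14.9). ∠VUC = 50.8° gives UC at -91.2° from the x-axis; with |UC| = 15.2, C = (18.8, -0.298). ∠UCD = 41.6° gives CD at 130° from the x-axis; with |CD| = 11.5, D = (11.3, 8.46). ∠CDF = 132.0° gives DF at 82.4° from the x-axis; with |DF| = 19.2, F = (13.8, 27.5). ∠DFG = 94.7° gives FG at -2.90° from the x-axis; with |FG| = 26.6, G = (40.4, 26.1). ∠FGB = 43.3° gives GB at -140° from the x-axis; with |GB| = 22.8, B = (23.0, 11.4). Then |UB| = |B − U| = 5.31.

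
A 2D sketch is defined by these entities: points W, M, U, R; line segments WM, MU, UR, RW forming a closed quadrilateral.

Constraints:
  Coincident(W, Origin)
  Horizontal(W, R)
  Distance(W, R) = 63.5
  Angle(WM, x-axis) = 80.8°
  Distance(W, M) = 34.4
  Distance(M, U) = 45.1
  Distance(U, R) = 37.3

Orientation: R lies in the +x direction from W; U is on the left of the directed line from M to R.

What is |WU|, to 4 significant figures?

61.51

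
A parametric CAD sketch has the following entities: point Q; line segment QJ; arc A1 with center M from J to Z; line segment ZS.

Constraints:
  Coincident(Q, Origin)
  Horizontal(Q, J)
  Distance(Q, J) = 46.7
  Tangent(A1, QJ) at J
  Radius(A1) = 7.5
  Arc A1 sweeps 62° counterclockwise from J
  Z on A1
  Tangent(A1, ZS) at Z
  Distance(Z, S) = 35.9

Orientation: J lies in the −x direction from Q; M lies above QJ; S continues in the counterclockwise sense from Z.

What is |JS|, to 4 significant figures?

42.71

On A1, J sits at bearing -90° from M; a 62° counterclockwise sweep puts Z at bearing -28°, so Z = M + 7.5·(cos -28°, sin -28°) = (-40.08, 3.979). The tangent condition forces MZ to be normal to ZS, so ZS runs along (−sin -28°, cos -28°); with |ZS| = 35.9, S = (-23.22, 35.68). Then |JS| = |S − J| = 42.71.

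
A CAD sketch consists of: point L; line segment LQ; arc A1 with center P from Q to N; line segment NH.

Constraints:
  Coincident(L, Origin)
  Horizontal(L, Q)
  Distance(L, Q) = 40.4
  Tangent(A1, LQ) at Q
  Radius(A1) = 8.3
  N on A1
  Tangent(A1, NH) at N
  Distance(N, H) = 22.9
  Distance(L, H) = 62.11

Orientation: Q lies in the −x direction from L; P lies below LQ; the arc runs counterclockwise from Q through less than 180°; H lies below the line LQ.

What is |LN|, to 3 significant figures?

48.5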